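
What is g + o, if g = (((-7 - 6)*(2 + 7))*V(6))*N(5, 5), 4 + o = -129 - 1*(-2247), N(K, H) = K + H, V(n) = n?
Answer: -4906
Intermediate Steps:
N(K, H) = H + K
o = 2114 (o = -4 + (-129 - 1*(-2247)) = -4 + (-129 + 2247) = -4 + 2118 = 2114)
g = -7020 (g = (((-7 - 6)*(2 + 7))*6)*(5 + 5) = (-13*9*6)*10 = -117*6*10 = -702*10 = -7020)
g + o = -7020 + 2114 = -4906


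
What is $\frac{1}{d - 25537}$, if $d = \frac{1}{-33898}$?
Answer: $- \frac{33898}{865653227} \approx -3.9159 \cdot 10^{-5}$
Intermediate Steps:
$d = - \frac{1}{33898} \approx -2.95 \cdot 10^{-5}$
$\frac{1}{d - 25537} = \frac{1}{- \frac{1}{33898} - 25537} = \frac{1}{- \frac{865653227}{33898}} = - \frac{33898}{865653227}$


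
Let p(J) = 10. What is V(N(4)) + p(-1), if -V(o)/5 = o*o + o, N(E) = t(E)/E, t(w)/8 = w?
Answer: -350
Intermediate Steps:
t(w) = 8*w
N(E) = 8 (N(E) = (8*E)/E = 8)
V(o) = -5*o - 5*o**2 (V(o) = -5*(o*o + o) = -5*(o**2 + o) = -5*(o + o**2) = -5*o - 5*o**2)
V(N(4)) + p(-1) = -5*8*(1 + 8) + 10 = -5*8*9 + 10 = -360 + 10 = -350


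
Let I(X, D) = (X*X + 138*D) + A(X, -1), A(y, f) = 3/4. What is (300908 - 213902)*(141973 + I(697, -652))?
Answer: 93584828181/2 ≈ 4.6792e+10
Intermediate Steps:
A(y, f) = ¾ (A(y, f) = 3*(¼) = ¾)
I(X, D) = ¾ + X² + 138*D (I(X, D) = (X*X + 138*D) + ¾ = (X² + 138*D) + ¾ = ¾ + X² + 138*D)
(300908 - 213902)*(141973 + I(697, -652)) = (300908 - 213902)*(141973 + (¾ + 697² + 138*(-652))) = 87006*(141973 + (¾ + 485809 - 89976)) = 87006*(141973 + 1583335/4) = 87006*(2151227/4) = 93584828181/2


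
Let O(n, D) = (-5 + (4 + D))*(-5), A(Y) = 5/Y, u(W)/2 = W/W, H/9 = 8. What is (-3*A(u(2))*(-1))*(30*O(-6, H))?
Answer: -79875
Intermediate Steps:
H = 72 (H = 9*8 = 72)
u(W) = 2 (u(W) = 2*(W/W) = 2*1 = 2)
O(n, D) = 5 - 5*D (O(n, D) = (-1 + D)*(-5) = 5 - 5*D)
(-3*A(u(2))*(-1))*(30*O(-6, H)) = (-15/2*(-1))*(30*(5 - 5*72)) = (-15/2*(-1))*(30*(5 - 360)) = (-3*5/2*(-1))*(30*(-355)) = -15/2*(-1)*(-10650) = (15/2)*(-10650) = -79875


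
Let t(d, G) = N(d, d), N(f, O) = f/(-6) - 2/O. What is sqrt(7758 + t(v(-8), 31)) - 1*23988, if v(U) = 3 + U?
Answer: -23988 + sqrt(6983310)/30 ≈ -23900.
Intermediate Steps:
N(f, O) = -2/O - f/6 (N(f, O) = f*(-1/6) - 2/O = -f/6 - 2/O = -2/O - f/6)
t(d, G) = -2/d - d/6
sqrt(7758 + t(v(-8), 31)) - 1*23988 = sqrt(7758 + (-2/(3 - 8) - (3 - 8)/6)) - 1*23988 = sqrt(7758 + (-2/(-5) - 1/6*(-5))) - 23988 = sqrt(7758 + (-2*(-1/5) + 5/6)) - 23988 = sqrt(7758 + (2/5 + 5/6)) - 23988 = sqrt(7758 + 37/30) - 23988 = sqrt(232777/30) - 23988 = sqrt(6983310)/30 - 23988 = -23988 + sqrt(6983310)/30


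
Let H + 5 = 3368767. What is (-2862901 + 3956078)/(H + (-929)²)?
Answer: 1093177/4231803 ≈ 0.25832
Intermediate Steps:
H = 3368762 (H = -5 + 3368767 = 3368762)
(-2862901 + 3956078)/(H + (-929)²) = (-2862901 + 3956078)/(3368762 + (-929)²) = 1093177/(3368762 + 863041) = 1093177/4231803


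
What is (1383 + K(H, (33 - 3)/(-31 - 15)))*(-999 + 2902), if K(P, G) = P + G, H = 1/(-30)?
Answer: 1815075691/690 ≈ 2.6305e+6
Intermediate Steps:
H = -1/30 ≈ -0.033333
K(P, G) = G + P
(1383 + K(H, (33 - 3)/(-31 - 15)))*(-999 + 2902) = (1383 + ((33 - 3)/(-31 - 15) - 1/30))*(-999 + 2902) = (1383 + (30/(-46) - 1/30))*1903 = (1383 + (30*(-1/46) - 1/30))*1903 = (1383 + (-15/23 - 1/30))*1903 = (1383 - 473/690)*1903 = (953797/690)*1903 = 1815075691/690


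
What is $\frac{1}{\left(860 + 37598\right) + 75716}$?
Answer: $\frac{1}{114174} \approx 8.7586 \cdot 10^{-6}$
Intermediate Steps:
$\frac{1}{\left(860 + 37598\right) + 75716} = \frac{1}{38458 + 75716} = \frac{1}{114174}$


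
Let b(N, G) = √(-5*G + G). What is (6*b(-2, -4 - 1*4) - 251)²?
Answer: 64153 - 12048*√2 ≈ 47115.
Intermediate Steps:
b(N, G) = 2*√(-G) (b(N, G) = √(-4*G) = 2*√(-G))
(6*b(-2, -4 - 1*4) - 251)² = (6*(2*√(-(-4 - 1*4))) - 251)² = (6*(2*√(-(-4 - 4))) - 251)² = (6*(2*√(-1*(-8))) - 251)² = (6*(2*√8) - 251)² = (6*(2*(2*√2)) - 251)² = (6*(4*√2) - 251)² = (24*√2 - 251)² = (-251 + 24*√2)²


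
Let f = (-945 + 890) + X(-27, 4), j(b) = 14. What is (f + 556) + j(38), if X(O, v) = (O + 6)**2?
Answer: 956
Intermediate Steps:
X(O, v) = (6 + O)**2
f = 386 (f = (-945 + 890) + (6 - 27)**2 = -55 + (-21)**2 = -55 + 441 = 386)
(f + 556) + j(38) = (386 + 556) + 14 = 942 + 14 = 956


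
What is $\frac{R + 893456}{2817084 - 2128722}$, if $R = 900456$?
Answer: $\frac{896956}{344181} \approx 2.6061$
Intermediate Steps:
$\frac{R + 893456}{2817084 - 2128722} = \frac{900456 + 893456}{2817084 - 2128722} = \frac{1793912}{688362} = 1793912 \cdot \frac{1}{688362} = \frac{896956}{344181}$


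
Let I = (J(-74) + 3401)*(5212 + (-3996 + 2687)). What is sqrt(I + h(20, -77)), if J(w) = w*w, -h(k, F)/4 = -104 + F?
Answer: 7*sqrt(707095) ≈ 5886.2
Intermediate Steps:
h(k, F) = 416 - 4*F (h(k, F) = -4*(-104 + F) = 416 - 4*F)
J(w) = w**2
I = 34646931 (I = ((-74)**2 + 3401)*(5212 + (-3996 + 2687)) = (5476 + 3401)*(5212 - 1309) = 8877*3903 = 34646931)
sqrt(I + h(20, -77)) = sqrt(34646931 + (416 - 4*(-77))) = sqrt(34646931 + (416 + 308)) = sqrt(34646931 + 724) = sqrt(34647655) = 7*sqrt(707095)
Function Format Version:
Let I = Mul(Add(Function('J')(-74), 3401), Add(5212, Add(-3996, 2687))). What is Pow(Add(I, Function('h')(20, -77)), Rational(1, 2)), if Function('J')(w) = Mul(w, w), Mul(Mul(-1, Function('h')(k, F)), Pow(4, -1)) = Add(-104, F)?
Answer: Mul(7, Pow(707095, Rational(1, 2))) ≈ 5886.2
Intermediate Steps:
Function('h')(k, F) = Add(416, Mul(-4, F)) (Function('h')(k, F) = Mul(-4, Add(-104, F)) = Add(416, Mul(-4, F)))
Function('J')(w) = Pow(w, 2)
I = 34646931 (I = Mul(Add(Pow(-74, 2), 3401), Add(5212, Add(-3996, 2687))) = Mul(Add(5476, 3401), Add(5212, -1309)) = Mul(8877, 3903) = 34646931)
Pow(Add(I, Function('h')(20, -77)), Rational(1, 2)) = Pow(Add(34646931, Add(416, Mul(-4, -77))), Rational(1, 2)) = Pow(Add(34646931, Add(416, 308)), Rational(1, 2)) = Pow(Add(34646931, 724), Rational(1, 2)) = Pow(34647655, Rational(1, 2)) = Mul(7, Pow(707095, Rational(1, 2)))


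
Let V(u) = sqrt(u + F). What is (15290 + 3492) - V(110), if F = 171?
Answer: 18782 - sqrt(281) ≈ 18765.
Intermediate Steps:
V(u) = sqrt(171 + u) (V(u) = sqrt(u + 171) = sqrt(171 + u))
(15290 + 3492) - V(110) = (15290 + 3492) - sqrt(171 + 110) = 18782 - sqrt(281)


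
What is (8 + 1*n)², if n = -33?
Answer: 625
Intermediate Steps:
(8 + 1*n)² = (8 + 1*(-33))² = (8 - 33)² = (-25)² = 625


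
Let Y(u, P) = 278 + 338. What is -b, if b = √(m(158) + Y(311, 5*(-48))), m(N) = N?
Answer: -3*√86 ≈ -27.821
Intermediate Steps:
Y(u, P) = 616
b = 3*√86 (b = √(158 + 616) = √774 = 3*√86 ≈ 27.821)
-b = -3*√86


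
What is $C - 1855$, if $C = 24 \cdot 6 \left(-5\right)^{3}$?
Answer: $-19855$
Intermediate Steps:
$C = -18000$ ($C = 144 \left(-125\right) = -18000$)
$C - 1855 = -18000 - 1855 = -19855$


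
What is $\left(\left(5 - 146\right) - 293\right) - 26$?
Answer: $-460$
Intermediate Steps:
$\left(\left(5 - 146\right) - 293\right) - 26 = \left(-141 - 293\right) - 26 = -434 - 26 = -460$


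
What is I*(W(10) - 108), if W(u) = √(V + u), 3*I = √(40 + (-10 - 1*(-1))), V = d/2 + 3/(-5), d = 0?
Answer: √31*(-540 + √235)/15 ≈ -194.75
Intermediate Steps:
V = -⅗ (V = 0/2 + 3/(-5) = 0*(½) + 3*(-⅕) = 0 - ⅗ = -⅗ ≈ -0.60000)
I = √31/3 (I = √(40 + (-10 - 1*(-1)))/3 = √(40 + (-10 + 1))/3 = √(40 - 9)/3 = √31/3 ≈ 1.8559)
W(u) = √(-⅗ + u)
I*(W(10) - 108) = (√31/3)*(√(-15 + 25*10)/5 - 108) = (√31/3)*(√(-15 + 250)/5 - 108) = (√31/3)*(√235/5 - 108) = (√31/3)*(-108 + √235/5) = √31*(-108 + √235/5)/3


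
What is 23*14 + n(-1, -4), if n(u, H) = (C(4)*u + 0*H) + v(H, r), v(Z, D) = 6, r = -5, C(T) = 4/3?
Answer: 980/3 ≈ 326.67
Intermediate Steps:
C(T) = 4/3 (C(T) = 4*(⅓) = 4/3)
n(u, H) = 6 + 4*u/3 (n(u, H) = (4*u/3 + 0*H) + 6 = (4*u/3 + 0) + 6 = 4*u/3 + 6 = 6 + 4*u/3)
23*14 + n(-1, -4) = 23*14 + (6 + (4/3)*(-1)) = 322 + (6 - 4/3) = 322 + 14/3 = 980/3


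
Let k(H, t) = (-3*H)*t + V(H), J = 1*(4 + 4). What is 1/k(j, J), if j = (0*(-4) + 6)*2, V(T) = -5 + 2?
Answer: -1/291 ≈ -0.0034364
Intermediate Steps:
J = 8 (J = 1*8 = 8)
V(T) = -3
j = 12 (j = (0 + 6)*2 = 6*2 = 12)
k(H, t) = -3 - 3*H*t (k(H, t) = (-3*H)*t - 3 = -3*H*t - 3 = -3 - 3*H*t)
1/k(j, J) = 1/(-3 - 3*12*8) = 1/(-3 - 288) = 1/(-291) = -1/291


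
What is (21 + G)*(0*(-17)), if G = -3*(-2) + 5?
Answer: 0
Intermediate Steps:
G = 11 (G = 6 + 5 = 11)
(21 + G)*(0*(-17)) = (21 + 11)*(0*(-17)) = 32*0 = 0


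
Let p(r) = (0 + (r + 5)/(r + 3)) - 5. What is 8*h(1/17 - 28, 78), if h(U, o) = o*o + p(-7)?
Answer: 48636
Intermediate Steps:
p(r) = -5 + (5 + r)/(3 + r) (p(r) = (0 + (5 + r)/(3 + r)) - 5 = (5 + r)/(3 + r) - 5 = -5 + (5 + r)/(3 + r))
h(U, o) = -9/2 + o**2 (h(U, o) = o*o + 2*(-5 - 2*(-7))/(3 - 7) = o**2 + 2*(-5 + 14)/(-4) = o**2 + 2*(-1/4)*9 = o**2 - 9/2 = -9/2 + o**2)
8*h(1/17 - 28, 78) = 8*(-9/2 + 78**2) = 8*(-9/2 + 6084) = 8*(12159/2) = 48636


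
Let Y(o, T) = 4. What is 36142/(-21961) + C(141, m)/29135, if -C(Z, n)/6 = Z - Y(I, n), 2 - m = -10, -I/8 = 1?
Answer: -1071049112/639833735 ≈ -1.6739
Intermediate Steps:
I = -8 (I = -8*1 = -8)
m = 12 (m = 2 - 1*(-10) = 2 + 10 = 12)
C(Z, n) = 24 - 6*Z (C(Z, n) = -6*(Z - 1*4) = -6*(Z - 4) = -6*(-4 + Z) = 24 - 6*Z)
36142/(-21961) + C(141, m)/29135 = 36142/(-21961) + (24 - 6*141)/29135 = 36142*(-1/21961) + (24 - 846)*(1/29135) = -36142/21961 - 822*1/29135 = -36142/21961 - 822/29135 = -1071049112/639833735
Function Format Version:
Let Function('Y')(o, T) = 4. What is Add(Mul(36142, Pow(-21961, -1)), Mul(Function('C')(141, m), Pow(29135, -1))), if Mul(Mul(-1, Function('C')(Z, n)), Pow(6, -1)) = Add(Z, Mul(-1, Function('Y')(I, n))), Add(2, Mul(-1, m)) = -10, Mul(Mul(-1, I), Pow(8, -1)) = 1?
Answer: Rational(-1071049112, 639833735) ≈ -1.6739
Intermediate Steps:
I = -8 (I = Mul(-8, 1) = -8)
m = 12 (m = Add(2, Mul(-1, -10)) = Add(2, 10) = 12)
Function('C')(Z, n) = Add(24, Mul(-6, Z)) (Function('C')(Z, n) = Mul(-6, Add(Z, Mul(-1, 4))) = Mul(-6, Add(Z, -4)) = Mul(-6, Add(-4, Z)) = Add(24, Mul(-6, Z)))
Add(Mul(36142, Pow(-21961, -1)), Mul(Function('C')(141, m), Pow(29135, -1))) = Add(Mul(36142, Pow(-21961, -1)), Mul(Add(24, Mul(-6, 141)), Pow(29135, -1))) = Add(Mul(36142, Rational(-1, 21961)), Mul(Add(24, -846), Rational(1, 29135))) = Add(Rational(-36142, 21961), Mul(-822, Rational(1, 29135))) = Add(Rational(-36142, 21961), Rational(-822, 29135)) = Rational(-1071049112, 639833735)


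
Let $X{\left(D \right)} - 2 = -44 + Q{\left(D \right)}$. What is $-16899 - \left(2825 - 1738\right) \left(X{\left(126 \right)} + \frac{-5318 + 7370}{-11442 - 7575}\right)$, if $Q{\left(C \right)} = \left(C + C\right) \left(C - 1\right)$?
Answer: $- \frac{72289169349}{2113} \approx -3.4212 \cdot 10^{7}$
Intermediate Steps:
$Q{\left(C \right)} = 2 C \left(-1 + C\right)$
$X{\left(D \right)} = -42 + 2 D \left(-1 + D\right)$ ($X{\left(D \right)} = 2 + \left(-44 + 2 D \left(-1 + D\right)\right) = -42 + 2 D \left(-1 + D\right)$)
$-16899 - \left(2825 - 1738\right) \left(X{\left(126 \right)} + \frac{-5318 + 7370}{-11442 - 7575}\right) = -16899 - \left(2825 - 1738\right) \left(\left(-42 + 2 \cdot 126 \left(-1 + 126\right)\right) + \frac{-5318 + 7370}{-11442 - 7575}\right) = -16899 - 1087 \left(\left(-42 + 2 \cdot 126 \cdot 125\right) + \frac{2052}{-19017}\right) = -16899 - 1087 \left(\left(-42 + 31500\right) + 2052 \left(- \frac{1}{19017}\right)\right) = -16899 - 1087 \left(31458 - \frac{228}{2113}\right) = -16899 - 1087 \cdot \frac{66470526}{2113} = -16899 - \frac{72253461762}{2113} = - \frac{72289169349}{2113}$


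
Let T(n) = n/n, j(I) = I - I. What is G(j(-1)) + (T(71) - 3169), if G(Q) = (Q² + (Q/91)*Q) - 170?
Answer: -3338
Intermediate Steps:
j(I) = 0
G(Q) = -170 + 92*Q²/91 (G(Q) = (Q² + (Q*(1/91))*Q) - 170 = (Q² + (Q/91)*Q) - 170 = (Q² + Q²/91) - 170 = 92*Q²/91 - 170 = -170 + 92*Q²/91)
T(n) = 1
G(j(-1)) + (T(71) - 3169) = (-170 + (92/91)*0²) + (1 - 3169) = (-170 + (92/91)*0) - 3168 = (-170 + 0) - 3168 = -170 - 3168 = -3338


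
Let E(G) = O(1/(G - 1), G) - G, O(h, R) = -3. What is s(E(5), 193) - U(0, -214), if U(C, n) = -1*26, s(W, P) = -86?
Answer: -60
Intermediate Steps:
E(G) = -3 - G
U(C, n) = -26
s(E(5), 193) - U(0, -214) = -86 - 1*(-26) = -86 + 26 = -60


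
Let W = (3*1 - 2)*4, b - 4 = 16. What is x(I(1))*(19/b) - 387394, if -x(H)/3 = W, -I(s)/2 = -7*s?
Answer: -1937027/5 ≈ -3.8741e+5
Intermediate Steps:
b = 20 (b = 4 + 16 = 20)
I(s) = 14*s (I(s) = -(-14)*s = 14*s)
W = 4 (W = (3 - 2)*4 = 1*4 = 4)
x(H) = -12 (x(H) = -3*4 = -12)
x(I(1))*(19/b) - 387394 = -228/20 - 387394 = -12*19/20 - 387394 = -57/5 - 387394 = -1937027/5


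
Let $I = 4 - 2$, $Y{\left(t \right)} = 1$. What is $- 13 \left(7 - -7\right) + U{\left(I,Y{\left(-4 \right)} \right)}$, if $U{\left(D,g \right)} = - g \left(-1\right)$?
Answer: $-181$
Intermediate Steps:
$I = 2$
$U{\left(D,g \right)} = g$
$- 13 \left(7 - -7\right) + U{\left(I,Y{\left(-4 \right)} \right)} = - 13 \left(7 - -7\right) + 1 = - 13 \left(7 + 7\right) + 1 = \left(-13\right) 14 + 1 = -182 + 1 = -181$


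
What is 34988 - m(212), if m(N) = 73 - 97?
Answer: 35012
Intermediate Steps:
m(N) = -24
34988 - m(212) = 34988 - 1*(-24) = 34988 + 24 = 35012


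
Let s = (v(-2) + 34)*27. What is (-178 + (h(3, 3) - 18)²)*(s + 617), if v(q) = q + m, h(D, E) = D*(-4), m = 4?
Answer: 1147258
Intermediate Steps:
h(D, E) = -4*D
v(q) = 4 + q (v(q) = q + 4 = 4 + q)
s = 972 (s = ((4 - 2) + 34)*27 = (2 + 34)*27 = 36*27 = 972)
(-178 + (h(3, 3) - 18)²)*(s + 617) = (-178 + (-4*3 - 18)²)*(972 + 617) = (-178 + (-12 - 18)²)*1589 = (-178 + (-30)²)*1589 = (-178 + 900)*1589 = 722*1589 = 1147258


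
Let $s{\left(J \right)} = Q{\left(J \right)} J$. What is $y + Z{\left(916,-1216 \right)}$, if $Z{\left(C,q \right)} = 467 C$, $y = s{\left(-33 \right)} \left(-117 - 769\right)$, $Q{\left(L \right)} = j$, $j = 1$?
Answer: $457010$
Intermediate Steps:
$Q{\left(L \right)} = 1$
$s{\left(J \right)} = J$ ($s{\left(J \right)} = 1 J = J$)
$y = 29238$ ($y = - 33 \left(-117 - 769\right) = \left(-33\right) \left(-886\right) = 29238$)
$y + Z{\left(916,-1216 \right)} = 29238 + 467 \cdot 916 = 29238 + 427772 = 457010$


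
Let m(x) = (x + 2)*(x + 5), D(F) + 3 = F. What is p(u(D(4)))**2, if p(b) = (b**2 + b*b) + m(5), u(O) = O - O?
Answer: 4900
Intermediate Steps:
D(F) = -3 + F
u(O) = 0
m(x) = (2 + x)*(5 + x)
p(b) = 70 + 2*b**2 (p(b) = (b**2 + b*b) + (10 + 5**2 + 7*5) = (b**2 + b**2) + (10 + 25 + 35) = 2*b**2 + 70 = 70 + 2*b**2)
p(u(D(4)))**2 = (70 + 2*0**2)**2 = (70 + 2*0)**2 = (70 + 0)**2 = 70**2 = 4900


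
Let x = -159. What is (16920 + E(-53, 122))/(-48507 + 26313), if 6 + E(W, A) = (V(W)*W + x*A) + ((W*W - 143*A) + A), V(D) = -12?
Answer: 16363/22194 ≈ 0.73727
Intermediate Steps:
E(W, A) = -6 + W² - 301*A - 12*W (E(W, A) = -6 + ((-12*W - 159*A) + ((W*W - 143*A) + A)) = -6 + ((-159*A - 12*W) + ((W² - 143*A) + A)) = -6 + ((-159*A - 12*W) + (W² - 142*A)) = -6 + (W² - 301*A - 12*W) = -6 + W² - 301*A - 12*W)
(16920 + E(-53, 122))/(-48507 + 26313) = (16920 + (-6 + (-53)² - 301*122 - 12*(-53)))/(-48507 + 26313) = (16920 + (-6 + 2809 - 36722 + 636))/(-22194) = (16920 - 33283)*(-1/22194) = -16363*(-1/22194) = 16363/22194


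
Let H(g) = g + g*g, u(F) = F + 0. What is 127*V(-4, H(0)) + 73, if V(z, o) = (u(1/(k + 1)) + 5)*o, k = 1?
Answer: 73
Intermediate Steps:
u(F) = F
H(g) = g + g²
V(z, o) = 11*o/2 (V(z, o) = (1/(1 + 1) + 5)*o = (1/2 + 5)*o = (½ + 5)*o = 11*o/2)
127*V(-4, H(0)) + 73 = 127*(11*(0*(1 + 0))/2) + 73 = 127*(11*(0*1)/2) + 73 = 127*((11/2)*0) + 73 = 127*0 + 73 = 0 + 73 = 73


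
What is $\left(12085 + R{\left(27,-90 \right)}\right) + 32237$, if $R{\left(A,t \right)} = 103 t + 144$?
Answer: $35196$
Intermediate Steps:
$R{\left(A,t \right)} = 144 + 103 t$
$\left(12085 + R{\left(27,-90 \right)}\right) + 32237 = \left(12085 + \left(144 + 103 \left(-90\right)\right)\right) + 32237 = \left(12085 + \left(144 - 9270\right)\right) + 32237 = \left(12085 - 9126\right) + 32237 = 2959 + 32237 = 35196$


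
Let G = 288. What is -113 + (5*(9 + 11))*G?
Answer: 28687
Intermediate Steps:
-113 + (5*(9 + 11))*G = -113 + (5*(9 + 11))*288 = -113 + (5*20)*288 = -113 + 100*288 = -113 + 28800 = 28687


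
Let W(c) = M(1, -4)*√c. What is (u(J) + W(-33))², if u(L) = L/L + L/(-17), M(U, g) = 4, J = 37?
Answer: -152192/289 - 160*I*√33/17 ≈ -526.62 - 54.066*I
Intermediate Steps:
W(c) = 4*√c
u(L) = 1 - L/17 (u(L) = 1 + L*(-1/17) = 1 - L/17)
(u(J) + W(-33))² = ((1 - 1/17*37) + 4*√(-33))² = ((1 - 37/17) + 4*(I*√33))² = (-20/17 + 4*I*√33)²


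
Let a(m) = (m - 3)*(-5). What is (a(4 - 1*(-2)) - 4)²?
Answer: 361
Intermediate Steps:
a(m) = 15 - 5*m (a(m) = (-3 + m)*(-5) = 15 - 5*m)
(a(4 - 1*(-2)) - 4)² = ((15 - 5*(4 - 1*(-2))) - 4)² = ((15 - 5*(4 + 2)) - 4)² = ((15 - 5*6) - 4)² = ((15 - 30) - 4)² = (-15 - 4)² = (-19)² = 361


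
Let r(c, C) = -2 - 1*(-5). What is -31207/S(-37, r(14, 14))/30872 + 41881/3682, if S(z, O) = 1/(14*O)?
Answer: -126179467/4059668 ≈ -31.081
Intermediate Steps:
r(c, C) = 3 (r(c, C) = -2 + 5 = 3)
S(z, O) = 1/(14*O)
-31207/S(-37, r(14, 14))/30872 + 41881/3682 = -31207/((1/14)/3)/30872 + 41881/3682 = -31207/((1/14)*(⅓))*(1/30872) + 41881*(1/3682) = -31207/1/42*(1/30872) + 5983/526 = -31207*42*(1/30872) + 5983/526 = -1310694*1/30872 + 5983/526 = -655347/15436 + 5983/526 = -126179467/4059668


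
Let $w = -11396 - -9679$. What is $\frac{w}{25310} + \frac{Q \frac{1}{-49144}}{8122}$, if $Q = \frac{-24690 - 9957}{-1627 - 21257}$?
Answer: $- \frac{2613873077564979}{38530648744349120} \approx -0.067839$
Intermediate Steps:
$Q = \frac{11549}{7628}$ ($Q = - \frac{34647}{-22884} = \left(-34647\right) \left(- \frac{1}{22884}\right) = \frac{11549}{7628} \approx 1.514$)
$w = -1717$ ($w = -11396 + 9679 = -1717$)
$\frac{w}{25310} + \frac{Q \frac{1}{-49144}}{8122} = - \frac{1717}{25310} + \frac{\frac{11549}{7628} \frac{1}{-49144}}{8122} = \left(-1717\right) \frac{1}{25310} + \frac{11549}{7628} \left(- \frac{1}{49144}\right) \frac{1}{8122} = - \frac{1717}{25310} - \frac{11549}{3044697648704} = - \frac{2613873077564979}{38530648744349120}$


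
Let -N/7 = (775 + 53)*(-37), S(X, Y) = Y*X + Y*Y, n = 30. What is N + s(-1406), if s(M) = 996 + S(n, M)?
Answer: 2150104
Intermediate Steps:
S(X, Y) = Y² + X*Y (S(X, Y) = X*Y + Y² = Y² + X*Y)
s(M) = 996 + M*(30 + M)
N = 214452 (N = -7*(775 + 53)*(-37) = -5796*(-37) = -7*(-30636) = 214452)
N + s(-1406) = 214452 + (996 - 1406*(30 - 1406)) = 214452 + (996 - 1406*(-1376)) = 214452 + (996 + 1934656) = 214452 + 1935652 = 2150104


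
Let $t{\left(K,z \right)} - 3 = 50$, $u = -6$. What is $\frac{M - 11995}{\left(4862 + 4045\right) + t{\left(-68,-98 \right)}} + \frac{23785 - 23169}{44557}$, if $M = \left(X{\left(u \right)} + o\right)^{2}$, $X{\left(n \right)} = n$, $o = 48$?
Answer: $- \frac{450343307}{399230720} \approx -1.128$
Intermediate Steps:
$t{\left(K,z \right)} = 53$ ($t{\left(K,z \right)} = 3 + 50 = 53$)
$M = 1764$ ($M = \left(-6 + 48\right)^{2} = 42^{2} = 1764$)
$\frac{M - 11995}{\left(4862 + 4045\right) + t{\left(-68,-98 \right)}} + \frac{23785 - 23169}{44557} = \frac{1764 - 11995}{\left(4862 + 4045\right) + 53} + \frac{23785 - 23169}{44557} = \frac{1764 - 11995}{8907 + 53} + \left(23785 - 23169\right) \frac{1}{44557} = - \frac{10231}{8960} + 616 \cdot \frac{1}{44557} = \left(-10231\right) \frac{1}{8960} + \frac{616}{44557} = - \frac{10231}{8960} + \frac{616}{44557} = - \frac{450343307}{399230720}$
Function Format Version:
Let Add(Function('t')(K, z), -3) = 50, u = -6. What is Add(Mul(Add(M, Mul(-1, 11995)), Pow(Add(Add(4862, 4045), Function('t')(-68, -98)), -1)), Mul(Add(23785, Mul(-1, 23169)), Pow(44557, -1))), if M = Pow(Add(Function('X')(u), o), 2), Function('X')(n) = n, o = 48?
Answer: Rational(-450343307, 399230720) ≈ -1.1280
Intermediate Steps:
Function('t')(K, z) = 53 (Function('t')(K, z) = Add(3, 50) = 53)
M = 1764 (M = Pow(Add(-6, 48), 2) = Pow(42, 2) = 1764)
Add(Mul(Add(M, Mul(-1, 11995)), Pow(Add(Add(4862, 4045), Function('t')(-68, -98)), -1)), Mul(Add(23785, Mul(-1, 23169)), Pow(44557, -1))) = Add(Mul(Add(1764, Mul(-1, 11995)), Pow(Add(Add(4862, 4045), 53), -1)), Mul(Add(23785, Mul(-1, 23169)), Pow(44557, -1))) = Add(Mul(Add(1764, -11995), Pow(Add(8907, 53), -1)), Mul(Add(23785, -23169), Rational(1, 44557))) = Add(Mul(-10231, Pow(8960, -1)), Mul(616, Rational(1, 44557))) = Add(Mul(-10231, Rational(1, 8960)), Rational(616, 44557)) = Add(Rational(-10231, 8960), Rational(616, 44557)) = Rational(-450343307, 399230720)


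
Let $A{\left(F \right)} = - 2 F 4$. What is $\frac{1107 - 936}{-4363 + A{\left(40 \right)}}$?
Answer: $- \frac{57}{1561} \approx -0.036515$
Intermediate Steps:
$A{\left(F \right)} = - 8 F$
$\frac{1107 - 936}{-4363 + A{\left(40 \right)}} = \frac{1107 - 936}{-4363 - 320} = \frac{171}{-4363 - 320} = \frac{171}{-4683} = 171 \left(- \frac{1}{4683}\right) = - \frac{57}{1561}$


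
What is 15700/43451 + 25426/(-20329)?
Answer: -785619826/883315379 ≈ -0.88940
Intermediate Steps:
15700/43451 + 25426/(-20329) = 15700*(1/43451) + 25426*(-1/20329) = 15700/43451 - 25426/20329 = -785619826/883315379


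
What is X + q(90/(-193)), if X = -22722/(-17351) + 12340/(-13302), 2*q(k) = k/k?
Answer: 203538205/230803002 ≈ 0.88187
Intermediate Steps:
q(k) = 1/2 (q(k) = (k/k)/2 = (1/2)*1 = 1/2)
X = 44068352/115401501 (X = -22722*(-1/17351) + 12340*(-1/13302) = 22722/17351 - 6170/6651 = 44068352/115401501 ≈ 0.38187)
X + q(90/(-193)) = 44068352/115401501 + 1/2 = 203538205/230803002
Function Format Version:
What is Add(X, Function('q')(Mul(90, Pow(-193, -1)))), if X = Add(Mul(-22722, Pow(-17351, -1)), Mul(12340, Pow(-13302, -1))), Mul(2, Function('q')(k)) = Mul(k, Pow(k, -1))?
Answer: Rational(203538205, 230803002) ≈ 0.88187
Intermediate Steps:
Function('q')(k) = Rational(1, 2) (Function('q')(k) = Mul(Rational(1, 2), Mul(k, Pow(k, -1))) = Mul(Rational(1, 2), 1) = Rational(1, 2))
X = Rational(44068352, 115401501) (X = Add(Mul(-22722, Rational(-1, 17351)), Mul(12340, Rational(-1, 13302))) = Add(Rational(22722, 17351), Rational(-6170, 6651)) = Rational(44068352, 115401501) ≈ 0.38187)
Add(X, Function('q')(Mul(90, Pow(-193, -1)))) = Add(Rational(44068352, 115401501), Rational(1, 2)) = Rational(203538205, 230803002)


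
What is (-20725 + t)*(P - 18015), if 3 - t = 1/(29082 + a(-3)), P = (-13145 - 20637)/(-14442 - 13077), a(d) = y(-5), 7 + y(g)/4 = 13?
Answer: 298986455642696599/800968014 ≈ 3.7328e+8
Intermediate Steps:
y(g) = 24 (y(g) = -28 + 4*13 = -28 + 52 = 24)
a(d) = 24
P = 33782/27519 (P = -33782/(-27519) = -33782*(-1/27519) = 33782/27519 ≈ 1.2276)
t = 87317/29106 (t = 3 - 1/(29082 + 24) = 3 - 1/29106 = 87317/29106 ≈ 3.0000)
(-20725 + t)*(P - 18015) = (-20725 + 87317/29106)*(33782/27519 - 18015) = -603134533/29106*(-495721003/27519) = 298986455642696599/800968014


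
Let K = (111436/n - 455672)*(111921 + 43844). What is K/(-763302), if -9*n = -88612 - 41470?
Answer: 2308192833841925/24822962691 ≈ 92986.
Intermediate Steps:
n = 130082/9 (n = -(-88612 - 41470)/9 = -1/9*(-130082) = 130082/9 ≈ 14454.)
K = -4616385667683850/65041 (K = (111436/(130082/9) - 455672)*(111921 + 43844) = (111436*(9/130082) - 455672)*155765 = (501462/65041 - 455672)*155765 = -29636861090/65041*155765 = -4616385667683850/65041 ≈ -7.0977e+10)
K/(-763302) = -4616385667683850/65041/(-763302) = -4616385667683850/65041*(-1/763302) = 2308192833841925/24822962691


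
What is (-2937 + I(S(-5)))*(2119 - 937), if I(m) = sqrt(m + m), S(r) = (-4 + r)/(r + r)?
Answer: -3471534 + 3546*sqrt(5)/5 ≈ -3.4699e+6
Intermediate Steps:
S(r) = (-4 + r)/(2*r) (S(r) = (-4 + r)/((2*r)) = (1/(2*r))*(-4 + r) = (-4 + r)/(2*r))
I(m) = sqrt(2)*sqrt(m) (I(m) = sqrt(2*m) = sqrt(2)*sqrt(m))
(-2937 + I(S(-5)))*(2119 - 937) = (-2937 + sqrt(2)*sqrt((1/2)*(-4 - 5)/(-5)))*(2119 - 937) = (-2937 + sqrt(2)*sqrt((1/2)*(-1/5)*(-9)))*1182 = (-2937 + sqrt(2)*sqrt(9/10))*1182 = (-2937 + sqrt(2)*(3*sqrt(10)/10))*1182 = (-2937 + 3*sqrt(5)/5)*1182 = -3471534 + 3546*sqrt(5)/5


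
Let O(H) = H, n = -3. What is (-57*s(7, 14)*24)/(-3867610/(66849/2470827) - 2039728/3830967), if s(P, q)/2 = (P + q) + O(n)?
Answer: 123649325703792/358916359261914731 ≈ 0.00034451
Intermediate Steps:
s(P, q) = -6 + 2*P + 2*q (s(P, q) = 2*((P + q) - 3) = 2*(-3 + P + q) = -6 + 2*P + 2*q)
(-57*s(7, 14)*24)/(-3867610/(66849/2470827) - 2039728/3830967) = (-57*(-6 + 2*7 + 2*14)*24)/(-3867610/(66849/2470827) - 2039728/3830967) = (-57*(-6 + 14 + 28)*24)/(-3867610/(66849*(1/2470827)) - 2039728*1/3830967) = (-57*36*24)/(-3867610/22283/823609 - 119984/225351) = (-2052*24)/(-3867610*823609/22283 - 119984/225351) = -49248/(-3185398404490/22283 - 119984/225351) = -49248/(-717832718523829462/5021496333) = -49248*(-5021496333/717832718523829462) = 123649325703792/358916359261914731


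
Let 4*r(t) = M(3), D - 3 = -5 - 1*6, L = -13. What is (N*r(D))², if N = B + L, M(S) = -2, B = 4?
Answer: 81/4 ≈ 20.250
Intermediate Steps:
D = -8 (D = 3 + (-5 - 1*6) = 3 + (-5 - 6) = 3 - 11 = -8)
r(t) = -½ (r(t) = (¼)*(-2) = -½)
N = -9 (N = 4 - 13 = -9)
(N*r(D))² = (-9*(-½))² = (9/2)² = 81/4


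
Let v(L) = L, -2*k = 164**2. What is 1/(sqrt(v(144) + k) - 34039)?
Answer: -34039/1158666825 - 2*I*sqrt(3326)/1158666825 ≈ -2.9378e-5 - 9.9548e-8*I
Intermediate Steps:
k = -13448 (k = -1/2*164**2 = -1/2*26896 = -13448)
1/(sqrt(v(144) + k) - 34039) = 1/(sqrt(144 - 13448) - 34039) = 1/(sqrt(-13304) - 34039) = 1/(2*I*sqrt(3326) - 34039) = 1/(-34039 + 2*I*sqrt(3326))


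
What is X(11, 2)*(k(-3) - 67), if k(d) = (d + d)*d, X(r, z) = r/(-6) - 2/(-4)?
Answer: 196/3 ≈ 65.333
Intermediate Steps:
X(r, z) = 1/2 - r/6 (X(r, z) = r*(-1/6) - 2*(-1/4) = -r/6 + 1/2 = 1/2 - r/6)
k(d) = 2*d**2 (k(d) = (2*d)*d = 2*d**2)
X(11, 2)*(k(-3) - 67) = (1/2 - 1/6*11)*(2*(-3)**2 - 67) = (1/2 - 11/6)*(2*9 - 67) = -4*(18 - 67)/3 = -4/3*(-49) = 196/3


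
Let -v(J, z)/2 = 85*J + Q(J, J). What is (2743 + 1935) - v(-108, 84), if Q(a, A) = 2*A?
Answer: -14114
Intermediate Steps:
v(J, z) = -174*J (v(J, z) = -2*(85*J + 2*J) = -174*J)
(2743 + 1935) - v(-108, 84) = (2743 + 1935) - (-174)*(-108) = 4678 - 1*18792 = 4678 - 18792 = -14114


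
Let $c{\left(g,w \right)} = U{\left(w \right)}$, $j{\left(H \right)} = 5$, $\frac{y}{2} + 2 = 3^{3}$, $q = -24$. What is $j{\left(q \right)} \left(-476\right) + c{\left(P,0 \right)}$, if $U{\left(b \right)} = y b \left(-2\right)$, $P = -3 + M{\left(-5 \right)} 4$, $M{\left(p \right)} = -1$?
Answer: $-2380$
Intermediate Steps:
$y = 50$ ($y = -4 + 2 \cdot 3^{3} = -4 + 2 \cdot 27 = -4 + 54 = 50$)
$P = -7$ ($P = -3 - 4 = -7$)
$U{\left(b \right)} = - 100 b$ ($U{\left(b \right)} = 50 b \left(-2\right) = - 100 b$)
$c{\left(g,w \right)} = - 100 w$
$j{\left(q \right)} \left(-476\right) + c{\left(P,0 \right)} = 5 \left(-476\right) - 0 = -2380 + 0 = -2380$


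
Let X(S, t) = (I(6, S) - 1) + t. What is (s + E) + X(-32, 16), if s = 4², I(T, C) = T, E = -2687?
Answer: -2650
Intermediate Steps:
X(S, t) = 5 + t (X(S, t) = (6 - 1) + t = 5 + t)
s = 16
(s + E) + X(-32, 16) = (16 - 2687) + (5 + 16) = -2671 + 21 = -2650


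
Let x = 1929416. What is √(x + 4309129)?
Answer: √6238545 ≈ 2497.7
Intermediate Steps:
√(x + 4309129) = √(1929416 + 4309129) = √6238545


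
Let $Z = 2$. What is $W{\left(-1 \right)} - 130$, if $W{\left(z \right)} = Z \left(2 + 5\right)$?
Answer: $-116$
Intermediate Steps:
$W{\left(z \right)} = 14$ ($W{\left(z \right)} = 2 \left(2 + 5\right) = 2 \cdot 7 = 14$)
$W{\left(-1 \right)} - 130 = 14 - 130 = -116$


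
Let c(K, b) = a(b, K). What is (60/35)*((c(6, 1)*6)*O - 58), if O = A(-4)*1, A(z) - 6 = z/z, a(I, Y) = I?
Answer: -192/7 ≈ -27.429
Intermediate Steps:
c(K, b) = b
A(z) = 7 (A(z) = 6 + z/z = 6 + 1 = 7)
O = 7 (O = 7*1 = 7)
(60/35)*((c(6, 1)*6)*O - 58) = (60/35)*((1*6)*7 - 58) = (60*(1/35))*(6*7 - 58) = 12*(42 - 58)/7 = (12/7)*(-16) = -192/7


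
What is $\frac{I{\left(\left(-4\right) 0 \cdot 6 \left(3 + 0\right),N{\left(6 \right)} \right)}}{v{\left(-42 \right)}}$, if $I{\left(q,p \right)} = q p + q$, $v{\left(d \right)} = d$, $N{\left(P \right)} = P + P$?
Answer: $0$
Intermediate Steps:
$N{\left(P \right)} = 2 P$
$I{\left(q,p \right)} = q + p q$ ($I{\left(q,p \right)} = p q + q = q + p q$)
$\frac{I{\left(\left(-4\right) 0 \cdot 6 \left(3 + 0\right),N{\left(6 \right)} \right)}}{v{\left(-42 \right)}} = \frac{\left(-4\right) 0 \cdot 6 \left(3 + 0\right) \left(1 + 2 \cdot 6\right)}{-42} = 0 \cdot 6 \cdot 3 \left(1 + 12\right) \left(- \frac{1}{42}\right) = 0 \cdot 3 \cdot 13 \left(- \frac{1}{42}\right) = 0 \cdot 13 \left(- \frac{1}{42}\right) = 0 \left(- \frac{1}{42}\right) = 0$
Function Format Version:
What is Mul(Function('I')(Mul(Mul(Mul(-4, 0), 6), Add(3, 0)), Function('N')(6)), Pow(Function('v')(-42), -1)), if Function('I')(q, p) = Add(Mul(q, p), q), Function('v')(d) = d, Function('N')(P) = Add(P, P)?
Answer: 0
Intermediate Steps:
Function('N')(P) = Mul(2, P)
Function('I')(q, p) = Add(q, Mul(p, q)) (Function('I')(q, p) = Add(Mul(p, q), q) = Add(q, Mul(p, q)))
Mul(Function('I')(Mul(Mul(Mul(-4, 0), 6), Add(3, 0)), Function('N')(6)), Pow(Function('v')(-42), -1)) = Mul(Mul(Mul(Mul(Mul(-4, 0), 6), Add(3, 0)), Add(1, Mul(2, 6))), Pow(-42, -1)) = Mul(Mul(Mul(Mul(0, 6), 3), Add(1, 12)), Rational(-1, 42)) = Mul(Mul(Mul(0, 3), 13), Rational(-1, 42)) = Mul(Mul(0, 13), Rational(-1, 42)) = Mul(0, Rational(-1, 42)) = 0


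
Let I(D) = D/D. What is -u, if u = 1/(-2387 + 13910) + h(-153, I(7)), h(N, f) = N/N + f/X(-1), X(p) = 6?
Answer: -8963/7682 ≈ -1.1668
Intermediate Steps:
I(D) = 1
h(N, f) = 1 + f/6 (h(N, f) = N/N + f/6 = 1 + f*(1/6) = 1 + f/6)
u = 8963/7682 (u = 1/(-2387 + 13910) + (1 + (1/6)*1) = 1/11523 + (1 + 1/6) = 1/11523 + 7/6 = 8963/7682 ≈ 1.1668)
-u = -1*8963/7682 = -8963/7682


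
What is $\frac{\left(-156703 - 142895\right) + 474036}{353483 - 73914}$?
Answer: $\frac{174438}{279569} \approx 0.62395$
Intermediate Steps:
$\frac{\left(-156703 - 142895\right) + 474036}{353483 - 73914} = \frac{-299598 + 474036}{353483 - 73914} = \frac{174438}{279569}$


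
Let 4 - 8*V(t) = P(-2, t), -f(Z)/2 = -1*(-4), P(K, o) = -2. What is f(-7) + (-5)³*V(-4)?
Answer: -407/4 ≈ -101.75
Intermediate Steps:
f(Z) = -8 (f(Z) = -(-2)*(-4) = -2*4 = -8)
V(t) = ¾ (V(t) = ½ - ⅛*(-2) = ½ + ¼ = ¾)
f(-7) + (-5)³*V(-4) = -8 + (-5)³*(¾) = -8 - 125*¾ = -8 - 375/4 = -407/4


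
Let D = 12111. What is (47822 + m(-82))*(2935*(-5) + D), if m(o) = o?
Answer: -122405360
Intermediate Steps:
(47822 + m(-82))*(2935*(-5) + D) = (47822 - 82)*(2935*(-5) + 12111) = 47740*(-14675 + 12111) = 47740*(-2564) = -122405360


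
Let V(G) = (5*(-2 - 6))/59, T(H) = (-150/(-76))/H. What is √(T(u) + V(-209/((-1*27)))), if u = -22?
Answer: I*√466913315/24662 ≈ 0.87617*I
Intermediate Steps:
T(H) = 75/(38*H) (T(H) = (-150*(-1/76))/H = 75/(38*H))
V(G) = -40/59 (V(G) = (5*(-8))*(1/59) = -40*1/59 = -40/59)
√(T(u) + V(-209/((-1*27)))) = √((75/38)/(-22) - 40/59) = √((75/38)*(-1/22) - 40/59) = √(-75/836 - 40/59) = √(-37865/49324) = I*√466913315/24662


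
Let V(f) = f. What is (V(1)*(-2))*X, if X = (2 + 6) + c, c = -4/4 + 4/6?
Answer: -46/3 ≈ -15.333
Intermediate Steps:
c = -⅓ (c = -4*¼ + 4*(⅙) = -1 + ⅔ = -⅓ ≈ -0.33333)
X = 23/3 (X = (2 + 6) - ⅓ = 8 - ⅓ = 23/3 ≈ 7.6667)
(V(1)*(-2))*X = (1*(-2))*(23/3) = -2*23/3 = -46/3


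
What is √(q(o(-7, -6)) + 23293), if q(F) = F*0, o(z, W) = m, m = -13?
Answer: √23293 ≈ 152.62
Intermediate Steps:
o(z, W) = -13
q(F) = 0
√(q(o(-7, -6)) + 23293) = √(0 + 23293) = √23293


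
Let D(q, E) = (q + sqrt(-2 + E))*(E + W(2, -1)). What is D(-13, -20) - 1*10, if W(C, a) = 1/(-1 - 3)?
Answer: 1013/4 - 81*I*sqrt(22)/4 ≈ 253.25 - 94.981*I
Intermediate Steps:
W(C, a) = -1/4 (W(C, a) = 1/(-4) = -1/4)
D(q, E) = (-1/4 + E)*(q + sqrt(-2 + E)) (D(q, E) = (q + sqrt(-2 + E))*(E - 1/4) = (q + sqrt(-2 + E))*(-1/4 + E) = (-1/4 + E)*(q + sqrt(-2 + E)))
D(-13, -20) - 1*10 = (-1/4*(-13) - sqrt(-2 - 20)/4 - 20*(-13) - 20*sqrt(-2 - 20)) - 1*10 = (13/4 - I*sqrt(22)/4 + 260 - 20*I*sqrt(22)) - 10 = (1053/4 - 81*I*sqrt(22)/4) - 10 = 1013/4 - 81*I*sqrt(22)/4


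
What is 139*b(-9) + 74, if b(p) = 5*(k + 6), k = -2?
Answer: 2854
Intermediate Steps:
b(p) = 20 (b(p) = 5*(-2 + 6) = 5*4 = 20)
139*b(-9) + 74 = 139*20 + 74 = 2780 + 74 = 2854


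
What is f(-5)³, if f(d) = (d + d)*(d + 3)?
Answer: 8000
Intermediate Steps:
f(d) = 2*d*(3 + d) (f(d) = (2*d)*(3 + d) = 2*d*(3 + d))
f(-5)³ = (2*(-5)*(3 - 5))³ = (2*(-5)*(-2))³ = 20³ = 8000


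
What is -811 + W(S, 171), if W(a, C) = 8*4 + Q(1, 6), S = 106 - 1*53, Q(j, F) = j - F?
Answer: -784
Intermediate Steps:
S = 53 (S = 106 - 53 = 53)
W(a, C) = 27 (W(a, C) = 8*4 + (1 - 1*6) = 32 + (1 - 6) = 32 - 5 = 27)
-811 + W(S, 171) = -811 + 27 = -784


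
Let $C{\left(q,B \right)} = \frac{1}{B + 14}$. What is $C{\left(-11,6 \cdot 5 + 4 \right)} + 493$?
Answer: $\frac{23665}{48} \approx 493.02$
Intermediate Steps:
$C{\left(q,B \right)} = \frac{1}{14 + B}$
$C{\left(-11,6 \cdot 5 + 4 \right)} + 493 = \frac{1}{14 + \left(6 \cdot 5 + 4\right)} + 493 = \frac{1}{14 + \left(30 + 4\right)} + 493 = \frac{1}{14 + 34} + 493 = \frac{1}{48} + 493 = \frac{23665}{48}$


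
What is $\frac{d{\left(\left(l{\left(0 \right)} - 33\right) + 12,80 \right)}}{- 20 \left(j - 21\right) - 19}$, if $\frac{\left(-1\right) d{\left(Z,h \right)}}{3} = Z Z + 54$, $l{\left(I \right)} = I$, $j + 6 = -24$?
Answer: $- \frac{135}{91} \approx -1.4835$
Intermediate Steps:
$j = -30$ ($j = -6 - 24 = -30$)
$d{\left(Z,h \right)} = -162 - 3 Z^{2}$ ($d{\left(Z,h \right)} = - 3 \left(Z Z + 54\right) = - 3 \left(Z^{2} + 54\right) = - 3 \left(54 + Z^{2}\right) = -162 - 3 Z^{2}$)
$\frac{d{\left(\left(l{\left(0 \right)} - 33\right) + 12,80 \right)}}{- 20 \left(j - 21\right) - 19} = \frac{-162 - 3 \left(\left(0 - 33\right) + 12\right)^{2}}{- 20 \left(-30 - 21\right) - 19} = \frac{-162 - 3 \left(-33 + 12\right)^{2}}{- 20 \left(-30 - 21\right) - 19} = \frac{-162 - 3 \left(-21\right)^{2}}{\left(-20\right) \left(-51\right) - 19} = \frac{-162 - 1323}{1020 - 19} = \frac{-162 - 1323}{1001} = \left(-1485\right) \frac{1}{1001} = - \frac{135}{91}$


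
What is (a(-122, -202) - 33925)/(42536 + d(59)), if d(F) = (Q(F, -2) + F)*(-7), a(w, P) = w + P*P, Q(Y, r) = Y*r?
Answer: 233/1481 ≈ 0.15733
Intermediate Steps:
a(w, P) = w + P²
d(F) = 7*F (d(F) = (F*(-2) + F)*(-7) = (-2*F + F)*(-7) = -F*(-7) = 7*F)
(a(-122, -202) - 33925)/(42536 + d(59)) = ((-122 + (-202)²) - 33925)/(42536 + 7*59) = ((-122 + 40804) - 33925)/(42536 + 413) = (40682 - 33925)/42949 = 6757*(1/42949) = 233/1481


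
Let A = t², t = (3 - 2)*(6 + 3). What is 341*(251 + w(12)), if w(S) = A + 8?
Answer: 115940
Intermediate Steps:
t = 9 (t = 1*9 = 9)
A = 81 (A = 9² = 81)
w(S) = 89 (w(S) = 81 + 8 = 89)
341*(251 + w(12)) = 341*(251 + 89) = 341*340 = 115940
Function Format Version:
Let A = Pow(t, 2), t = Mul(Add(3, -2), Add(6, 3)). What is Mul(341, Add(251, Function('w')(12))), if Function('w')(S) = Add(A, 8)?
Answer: 115940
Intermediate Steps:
t = 9 (t = Mul(1, 9) = 9)
A = 81 (A = Pow(9, 2) = 81)
Function('w')(S) = 89 (Function('w')(S) = Add(81, 8) = 89)
Mul(341, Add(251, Function('w')(12))) = Mul(341, Add(251, 89)) = Mul(341, 340) = 115940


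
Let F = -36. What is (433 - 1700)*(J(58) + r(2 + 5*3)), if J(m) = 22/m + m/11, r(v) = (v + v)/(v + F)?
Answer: -29661737/6061 ≈ -4893.9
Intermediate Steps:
r(v) = 2*v/(-36 + v) (r(v) = (v + v)/(v - 36) = (2*v)/(-36 + v) = 2*v/(-36 + v))
J(m) = 22/m + m/11 (J(m) = 22/m + m*(1/11) = 22/m + m/11)
(433 - 1700)*(J(58) + r(2 + 5*3)) = (433 - 1700)*((22/58 + (1/11)*58) + 2*(2 + 5*3)/(-36 + (2 + 5*3))) = -1267*((22*(1/58) + 58/11) + 2*(2 + 15)/(-36 + (2 + 15))) = -1267*((11/29 + 58/11) + 2*17/(-36 + 17)) = -1267*(1803/319 + 2*17/(-19)) = -1267*(1803/319 + 2*17*(-1/19)) = -1267*(1803/319 - 34/19) = -1267*23411/6061 = -29661737/6061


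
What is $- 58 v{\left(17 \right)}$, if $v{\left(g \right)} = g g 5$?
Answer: $-83810$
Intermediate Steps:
$v{\left(g \right)} = 5 g^{2}$ ($v{\left(g \right)} = g^{2} \cdot 5 = 5 g^{2}$)
$- 58 v{\left(17 \right)} = - 58 \cdot 5 \cdot 17^{2} = - 58 \cdot 5 \cdot 289 = \left(-58\right) 1445 = -83810$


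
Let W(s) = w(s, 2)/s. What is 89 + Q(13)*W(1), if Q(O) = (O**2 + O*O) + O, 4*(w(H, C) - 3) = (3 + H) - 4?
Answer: 1142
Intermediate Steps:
w(H, C) = 11/4 + H/4 (w(H, C) = 3 + ((3 + H) - 4)/4 = 3 + (-1 + H)/4 = 3 + (-1/4 + H/4) = 11/4 + H/4)
Q(O) = O + 2*O**2 (Q(O) = (O**2 + O**2) + O = 2*O**2 + O = O + 2*O**2)
W(s) = (11/4 + s/4)/s
89 + Q(13)*W(1) = 89 + (13*(1 + 2*13))*((1/4)*(11 + 1)/1) = 89 + (13*(1 + 26))*((1/4)*1*12) = 89 + (13*27)*3 = 89 + 351*3 = 89 + 1053 = 1142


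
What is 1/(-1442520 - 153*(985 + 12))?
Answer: -1/1595061 ≈ -6.2694e-7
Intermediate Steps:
1/(-1442520 - 153*(985 + 12)) = 1/(-1442520 - 153*997) = 1/(-1442520 - 152541) = 1/(-1595061) = -1/1595061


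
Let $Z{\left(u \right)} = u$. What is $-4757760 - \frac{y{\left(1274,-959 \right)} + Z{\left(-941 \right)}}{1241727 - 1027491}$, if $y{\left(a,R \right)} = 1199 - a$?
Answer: $- \frac{254820867586}{53559} \approx -4.7578 \cdot 10^{6}$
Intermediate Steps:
$-4757760 - \frac{y{\left(1274,-959 \right)} + Z{\left(-941 \right)}}{1241727 - 1027491} = -4757760 - \frac{\left(1199 - 1274\right) - 941}{1241727 - 1027491} = -4757760 - \frac{\left(1199 - 1274\right) - 941}{214236} = -4757760 - \left(-75 - 941\right) \frac{1}{214236} = -4757760 - \left(-1016\right) \frac{1}{214236} = -4757760 - - \frac{254}{53559} = -4757760 + \frac{254}{53559} = - \frac{254820867586}{53559}$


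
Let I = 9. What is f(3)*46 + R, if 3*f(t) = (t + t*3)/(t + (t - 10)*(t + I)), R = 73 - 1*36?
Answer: 2813/81 ≈ 34.728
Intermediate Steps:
R = 37 (R = 73 - 36 = 37)
f(t) = 4*t/(3*(t + (-10 + t)*(9 + t))) (f(t) = ((t + t*3)/(t + (t - 10)*(t + 9)))/3 = ((t + 3*t)/(t + (-10 + t)*(9 + t)))/3 = ((4*t)/(t + (-10 + t)*(9 + t)))/3 = (4*t/(t + (-10 + t)*(9 + t)))/3 = 4*t/(3*(t + (-10 + t)*(9 + t))))
f(3)*46 + R = ((4/3)*3/(-90 + 3²))*46 + 37 = ((4/3)*3/(-90 + 9))*46 + 37 = ((4/3)*3/(-81))*46 + 37 = ((4/3)*3*(-1/81))*46 + 37 = -4/81*46 + 37 = -184/81 + 37 = 2813/81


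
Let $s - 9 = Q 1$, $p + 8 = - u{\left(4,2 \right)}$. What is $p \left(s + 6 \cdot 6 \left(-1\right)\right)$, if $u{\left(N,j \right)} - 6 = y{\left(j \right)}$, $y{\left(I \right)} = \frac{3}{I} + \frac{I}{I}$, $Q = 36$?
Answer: $- \frac{297}{2} \approx -148.5$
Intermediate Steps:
$y{\left(I \right)} = 1 + \frac{3}{I}$ ($y{\left(I \right)} = \frac{3}{I} + 1 = 1 + \frac{3}{I}$)
$u{\left(N,j \right)} = 6 + \frac{3 + j}{j}$
$p = - \frac{33}{2}$ ($p = -8 - \left(7 + \frac{3}{2}\right) = -8 - \frac{17}{2} = - \frac{33}{2} \approx -16.5$)
$s = 45$ ($s = 9 + 36 \cdot 1 = 9 + 36 = 45$)
$p \left(s + 6 \cdot 6 \left(-1\right)\right) = - \frac{33 \left(45 + 6 \cdot 6 \left(-1\right)\right)}{2} = - \frac{33 \left(45 + 36 \left(-1\right)\right)}{2} = - \frac{33 \left(45 - 36\right)}{2} = \left(- \frac{33}{2}\right) 9 = - \frac{297}{2}$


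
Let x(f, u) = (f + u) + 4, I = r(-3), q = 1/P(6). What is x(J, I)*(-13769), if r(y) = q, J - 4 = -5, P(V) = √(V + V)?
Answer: -41307 - 13769*√3/6 ≈ -45282.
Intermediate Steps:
P(V) = √2*√V (P(V) = √(2*V) = √2*√V)
J = -1 (J = 4 - 5 = -1)
q = √3/6 (q = 1/(√2*√6) = 1/(2*√3) = √3/6 ≈ 0.28868)
r(y) = √3/6
I = √3/6 ≈ 0.28868
x(f, u) = 4 + f + u
x(J, I)*(-13769) = (4 - 1 + √3/6)*(-13769) = (3 + √3/6)*(-13769) = -41307 - 13769*√3/6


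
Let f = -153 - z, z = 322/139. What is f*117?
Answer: -2525913/139 ≈ -18172.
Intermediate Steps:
z = 322/139 (z = 322*(1/139) = 322/139 ≈ 2.3165)
f = -21589/139 (f = -153 - 1*322/139 = -153 - 322/139 = -21589/139 ≈ -155.32)
f*117 = -21589/139*117 = -2525913/139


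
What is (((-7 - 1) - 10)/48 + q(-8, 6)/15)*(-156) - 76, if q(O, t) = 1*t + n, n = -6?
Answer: -35/2 ≈ -17.500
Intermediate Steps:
q(O, t) = -6 + t (q(O, t) = 1*t - 6 = t - 6 = -6 + t)
(((-7 - 1) - 10)/48 + q(-8, 6)/15)*(-156) - 76 = (((-7 - 1) - 10)/48 + (-6 + 6)/15)*(-156) - 76 = ((-8 - 10)*(1/48) + 0*(1/15))*(-156) - 76 = (-18*1/48 + 0)*(-156) - 76 = (-3/8 + 0)*(-156) - 76 = -3/8*(-156) - 76 = 117/2 - 76 = -35/2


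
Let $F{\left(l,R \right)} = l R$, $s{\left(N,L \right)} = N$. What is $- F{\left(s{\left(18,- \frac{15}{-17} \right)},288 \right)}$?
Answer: $-5184$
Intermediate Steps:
$F{\left(l,R \right)} = R l$
$- F{\left(s{\left(18,- \frac{15}{-17} \right)},288 \right)} = - 288 \cdot 18 = \left(-1\right) 5184 = -5184$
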